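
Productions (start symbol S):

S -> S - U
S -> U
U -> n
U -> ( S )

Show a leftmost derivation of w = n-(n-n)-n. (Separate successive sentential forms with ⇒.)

S ⇒ S-U ⇒ S-U-U ⇒ U-U-U ⇒ n-U-U ⇒ n-(S)-U ⇒ n-(S-U)-U ⇒ n-(U-U)-U ⇒ n-(n-U)-U ⇒ n-(n-n)-U ⇒ n-(n-n)-n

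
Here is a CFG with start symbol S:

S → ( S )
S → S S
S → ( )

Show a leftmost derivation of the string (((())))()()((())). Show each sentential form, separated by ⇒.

S ⇒ SS   [S → S S]
SS ⇒ SSS   [S → S S]
SSS ⇒ (S)SS   [S → ( S )]
(S)SS ⇒ ((S))SS   [S → ( S )]
((S))SS ⇒ (((S)))SS   [S → ( S )]
(((S)))SS ⇒ (((())))SS   [S → ( )]
(((())))SS ⇒ (((())))()S   [S → ( )]
(((())))()S ⇒ (((())))()SS   [S → S S]
(((())))()SS ⇒ (((())))()()S   [S → ( )]
(((())))()()S ⇒ (((())))()()(S)   [S → ( S )]
(((())))()()(S) ⇒ (((())))()()((S))   [S → ( S )]
(((())))()()((S)) ⇒ (((())))()()((()))   [S → ( )]

S⇒SS⇒SSS⇒(S)SS⇒((S))SS⇒(((S)))SS⇒(((())))SS⇒(((())))()S⇒(((())))()SS⇒(((())))()()S⇒(((())))()()(S)⇒(((())))()()((S))⇒(((())))()()((()))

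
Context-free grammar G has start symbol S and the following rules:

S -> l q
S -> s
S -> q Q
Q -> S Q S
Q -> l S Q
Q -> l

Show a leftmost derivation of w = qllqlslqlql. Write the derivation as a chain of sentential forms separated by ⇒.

S ⇒ qQ   [S -> q Q]
qQ ⇒ qlSQ   [Q -> l S Q]
qlSQ ⇒ qllqQ   [S -> l q]
qllqQ ⇒ qllqlSQ   [Q -> l S Q]
qllqlSQ ⇒ qllqlsQ   [S -> s]
qllqlsQ ⇒ qllqlsSQS   [Q -> S Q S]
qllqlsSQS ⇒ qllqlslqQS   [S -> l q]
qllqlslqQS ⇒ qllqlslqlS   [Q -> l]
qllqlslqlS ⇒ qllqlslqlqQ   [S -> q Q]
qllqlslqlqQ ⇒ qllqlslqlql   [Q -> l]

S ⇒ qQ ⇒ qlSQ ⇒ qllqQ ⇒ qllqlSQ ⇒ qllqlsQ ⇒ qllqlsSQS ⇒ qllqlslqQS ⇒ qllqlslqlS ⇒ qllqlslqlqQ ⇒ qllqlslqlql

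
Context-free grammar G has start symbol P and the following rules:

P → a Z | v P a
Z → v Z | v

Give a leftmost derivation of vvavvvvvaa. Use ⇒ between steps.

P ⇒ vPa   [P → v P a]
vPa ⇒ vvPaa   [P → v P a]
vvPaa ⇒ vvaZaa   [P → a Z]
vvaZaa ⇒ vvavZaa   [Z → v Z]
vvavZaa ⇒ vvavvZaa   [Z → v Z]
vvavvZaa ⇒ vvavvvZaa   [Z → v Z]
vvavvvZaa ⇒ vvavvvvZaa   [Z → v Z]
vvavvvvZaa ⇒ vvavvvvvaa   [Z → v]

P ⇒ vPa ⇒ vvPaa ⇒ vvaZaa ⇒ vvavZaa ⇒ vvavvZaa ⇒ vvavvvZaa ⇒ vvavvvvZaa ⇒ vvavvvvvaa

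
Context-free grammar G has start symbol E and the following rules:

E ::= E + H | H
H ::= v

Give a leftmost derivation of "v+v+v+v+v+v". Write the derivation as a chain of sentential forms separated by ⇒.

E⇒E+H⇒E+H+H⇒E+H+H+H⇒E+H+H+H+H⇒E+H+H+H+H+H⇒H+H+H+H+H+H⇒v+H+H+H+H+H⇒v+v+H+H+H+H⇒v+v+v+H+H+H⇒v+v+v+v+H+H⇒v+v+v+v+v+H⇒v+v+v+v+v+v

E ⇒ E+H   [E ::= E + H]
E+H ⇒ E+H+H   [E ::= E + H]
E+H+H ⇒ E+H+H+H   [E ::= E + H]
E+H+H+H ⇒ E+H+H+H+H   [E ::= E + H]
E+H+H+H+H ⇒ E+H+H+H+H+H   [E ::= E + H]
E+H+H+H+H+H ⇒ H+H+H+H+H+H   [E ::= H]
H+H+H+H+H+H ⇒ v+H+H+H+H+H   [H ::= v]
v+H+H+H+H+H ⇒ v+v+H+H+H+H   [H ::= v]
v+v+H+H+H+H ⇒ v+v+v+H+H+H   [H ::= v]
v+v+v+H+H+H ⇒ v+v+v+v+H+H   [H ::= v]
v+v+v+v+H+H ⇒ v+v+v+v+v+H   [H ::= v]
v+v+v+v+v+H ⇒ v+v+v+v+v+v   [H ::= v]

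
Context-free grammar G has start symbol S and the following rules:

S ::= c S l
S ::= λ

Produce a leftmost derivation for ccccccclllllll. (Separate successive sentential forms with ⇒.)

S ⇒ cSl   [S ::= c S l]
cSl ⇒ ccSll   [S ::= c S l]
ccSll ⇒ cccSlll   [S ::= c S l]
cccSlll ⇒ ccccSllll   [S ::= c S l]
ccccSllll ⇒ cccccSlllll   [S ::= c S l]
cccccSlllll ⇒ ccccccSllllll   [S ::= c S l]
ccccccSllllll ⇒ cccccccSlllllll   [S ::= c S l]
cccccccSlllllll ⇒ ccccccclllllll   [S ::= λ]

S ⇒ cSl ⇒ ccSll ⇒ cccSlll ⇒ ccccSllll ⇒ cccccSlllll ⇒ ccccccSllllll ⇒ cccccccSlllllll ⇒ ccccccclllllll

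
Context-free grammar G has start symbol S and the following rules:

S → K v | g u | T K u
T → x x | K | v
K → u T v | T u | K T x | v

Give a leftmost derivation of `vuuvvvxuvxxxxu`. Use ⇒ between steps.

S ⇒ TKu   [S → T K u]
TKu ⇒ KKu   [T → K]
KKu ⇒ TuKu   [K → T u]
TuKu ⇒ vuKu   [T → v]
vuKu ⇒ vuKTxu   [K → K T x]
vuKTxu ⇒ vuKTxTxu   [K → K T x]
vuKTxTxu ⇒ vuTuTxTxu   [K → T u]
vuTuTxTxu ⇒ vuKuTxTxu   [T → K]
vuKuTxTxu ⇒ vuKTxuTxTxu   [K → K T x]
vuKTxuTxTxu ⇒ vuuTvTxuTxTxu   [K → u T v]
vuuTvTxuTxTxu ⇒ vuuvvTxuTxTxu   [T → v]
vuuvvTxuTxTxu ⇒ vuuvvvxuTxTxu   [T → v]
vuuvvvxuTxTxu ⇒ vuuvvvxuvxTxu   [T → v]
vuuvvvxuvxTxu ⇒ vuuvvvxuvxxxxu   [T → x x]

S⇒TKu⇒KKu⇒TuKu⇒vuKu⇒vuKTxu⇒vuKTxTxu⇒vuTuTxTxu⇒vuKuTxTxu⇒vuKTxuTxTxu⇒vuuTvTxuTxTxu⇒vuuvvTxuTxTxu⇒vuuvvvxuTxTxu⇒vuuvvvxuvxTxu⇒vuuvvvxuvxxxxu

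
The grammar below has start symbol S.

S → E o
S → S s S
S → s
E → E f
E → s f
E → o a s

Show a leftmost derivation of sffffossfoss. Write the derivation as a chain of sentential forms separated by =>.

S => SsS => SsSsS => EosSsS => EfosSsS => EffosSsS => EfffosSsS => sffffosSsS => sffffosEosS => sffffossfosS => sffffossfoss

S => SsS   [S → S s S]
SsS => SsSsS   [S → S s S]
SsSsS => EosSsS   [S → E o]
EosSsS => EfosSsS   [E → E f]
EfosSsS => EffosSsS   [E → E f]
EffosSsS => EfffosSsS   [E → E f]
EfffosSsS => sffffosSsS   [E → s f]
sffffosSsS => sffffosEosS   [S → E o]
sffffosEosS => sffffossfosS   [E → s f]
sffffossfosS => sffffossfoss   [S → s]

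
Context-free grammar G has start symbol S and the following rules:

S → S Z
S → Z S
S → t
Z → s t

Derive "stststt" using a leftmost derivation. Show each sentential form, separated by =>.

S => ZS   [S → Z S]
ZS => stS   [Z → s t]
stS => stZS   [S → Z S]
stZS => ststS   [Z → s t]
ststS => ststZS   [S → Z S]
ststZS => stststS   [Z → s t]
stststS => stststt   [S → t]

S => ZS => stS => stZS => ststS => ststZS => stststS => stststt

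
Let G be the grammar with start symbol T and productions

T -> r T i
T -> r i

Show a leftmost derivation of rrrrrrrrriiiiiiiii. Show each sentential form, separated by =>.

T => rTi => rrTii => rrrTiii => rrrrTiiii => rrrrrTiiiii => rrrrrrTiiiiii => rrrrrrrTiiiiiii => rrrrrrrrTiiiiiiii => rrrrrrrrriiiiiiiii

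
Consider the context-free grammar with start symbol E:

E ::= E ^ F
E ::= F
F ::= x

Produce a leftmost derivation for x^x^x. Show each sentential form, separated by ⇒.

E⇒E^F⇒E^F^F⇒F^F^F⇒x^F^F⇒x^x^F⇒x^x^x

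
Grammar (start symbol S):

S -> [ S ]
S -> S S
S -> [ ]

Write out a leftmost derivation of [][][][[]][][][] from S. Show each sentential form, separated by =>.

S => SS => SSS => SSSS => SSSSS => []SSSS => []SSSSS => [][]SSSS => [][][]SSS => [][][]SSSS => [][][][S]SSS => [][][][[]]SSS => [][][][[]][]SS => [][][][[]][][]S => [][][][[]][][][]

S => SS   [S -> S S]
SS => SSS   [S -> S S]
SSS => SSSS   [S -> S S]
SSSS => SSSSS   [S -> S S]
SSSSS => []SSSS   [S -> [ ]]
[]SSSS => []SSSSS   [S -> S S]
[]SSSSS => [][]SSSS   [S -> [ ]]
[][]SSSS => [][][]SSS   [S -> [ ]]
[][][]SSS => [][][]SSSS   [S -> S S]
[][][]SSSS => [][][][S]SSS   [S -> [ S ]]
[][][][S]SSS => [][][][[]]SSS   [S -> [ ]]
[][][][[]]SSS => [][][][[]][]SS   [S -> [ ]]
[][][][[]][]SS => [][][][[]][][]S   [S -> [ ]]
[][][][[]][][]S => [][][][[]][][][]   [S -> [ ]]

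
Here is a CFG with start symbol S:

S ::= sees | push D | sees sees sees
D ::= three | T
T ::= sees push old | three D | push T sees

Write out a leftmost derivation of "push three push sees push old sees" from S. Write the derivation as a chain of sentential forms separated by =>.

S => push D => push T => push three D => push three T => push three push T sees => push three push sees push old sees

S => push D   [S ::= push D]
push D => push T   [D ::= T]
push T => push three D   [T ::= three D]
push three D => push three T   [D ::= T]
push three T => push three push T sees   [T ::= push T sees]
push three push T sees => push three push sees push old sees   [T ::= sees push old]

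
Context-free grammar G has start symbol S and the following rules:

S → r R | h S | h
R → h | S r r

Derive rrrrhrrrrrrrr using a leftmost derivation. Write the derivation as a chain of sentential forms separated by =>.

S=>rR=>rSrr=>rrRrr=>rrSrrrr=>rrrRrrrr=>rrrSrrrrrr=>rrrrRrrrrrr=>rrrrSrrrrrrrr=>rrrrhrrrrrrrr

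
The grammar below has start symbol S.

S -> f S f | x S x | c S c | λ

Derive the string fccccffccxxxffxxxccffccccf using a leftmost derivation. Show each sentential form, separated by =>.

S => fSf   [S -> f S f]
fSf => fcScf   [S -> c S c]
fcScf => fccSccf   [S -> c S c]
fccSccf => fcccScccf   [S -> c S c]
fcccScccf => fccccSccccf   [S -> c S c]
fccccSccccf => fccccfSfccccf   [S -> f S f]
fccccfSfccccf => fccccffSffccccf   [S -> f S f]
fccccffSffccccf => fccccffcScffccccf   [S -> c S c]
fccccffcScffccccf => fccccffccSccffccccf   [S -> c S c]
fccccffccSccffccccf => fccccffccxSxccffccccf   [S -> x S x]
fccccffccxSxccffccccf => fccccffccxxSxxccffccccf   [S -> x S x]
fccccffccxxSxxccffccccf => fccccffccxxxSxxxccffccccf   [S -> x S x]
fccccffccxxxSxxxccffccccf => fccccffccxxxfSfxxxccffccccf   [S -> f S f]
fccccffccxxxfSfxxxccffccccf => fccccffccxxxffxxxccffccccf   [S -> λ]

S => fSf => fcScf => fccSccf => fcccScccf => fccccSccccf => fccccfSfccccf => fccccffSffccccf => fccccffcScffccccf => fccccffccSccffccccf => fccccffccxSxccffccccf => fccccffccxxSxxccffccccf => fccccffccxxxSxxxccffccccf => fccccffccxxxfSfxxxccffccccf => fccccffccxxxffxxxccffccccf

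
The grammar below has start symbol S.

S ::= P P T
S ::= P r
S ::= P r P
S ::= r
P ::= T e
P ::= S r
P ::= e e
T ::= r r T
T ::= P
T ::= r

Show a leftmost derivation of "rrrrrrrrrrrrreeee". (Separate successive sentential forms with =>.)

S => PrP => SrrP => PrrrP => SrrrrP => rrrrrP => rrrrrTe => rrrrrrrTe => rrrrrrrrrTe => rrrrrrrrrPe => rrrrrrrrrTee => rrrrrrrrrrrTee => rrrrrrrrrrrrrTee => rrrrrrrrrrrrrPee => rrrrrrrrrrrrreeee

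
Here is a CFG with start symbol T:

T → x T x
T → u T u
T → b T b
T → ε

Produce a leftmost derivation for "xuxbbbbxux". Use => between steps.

T => xTx => xuTux => xuxTxux => xuxbTbxux => xuxbbTbbxux => xuxbbbbxux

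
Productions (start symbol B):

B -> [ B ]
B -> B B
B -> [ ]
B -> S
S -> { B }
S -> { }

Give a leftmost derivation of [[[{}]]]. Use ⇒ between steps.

B⇒[B]⇒[[B]]⇒[[[B]]]⇒[[[S]]]⇒[[[{}]]]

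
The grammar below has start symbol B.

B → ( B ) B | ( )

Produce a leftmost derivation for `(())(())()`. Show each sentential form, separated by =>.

B=>(B)B=>(())B=>(())(B)B=>(())(())B=>(())(())()

B => (B)B   [B → ( B ) B]
(B)B => (())B   [B → ( )]
(())B => (())(B)B   [B → ( B ) B]
(())(B)B => (())(())B   [B → ( )]
(())(())B => (())(())()   [B → ( )]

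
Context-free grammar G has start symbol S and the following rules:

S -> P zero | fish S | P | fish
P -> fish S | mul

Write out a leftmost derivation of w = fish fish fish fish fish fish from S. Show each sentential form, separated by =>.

S => fish S   [S -> fish S]
fish S => fish fish S   [S -> fish S]
fish fish S => fish fish P   [S -> P]
fish fish P => fish fish fish S   [P -> fish S]
fish fish fish S => fish fish fish fish S   [S -> fish S]
fish fish fish fish S => fish fish fish fish P   [S -> P]
fish fish fish fish P => fish fish fish fish fish S   [P -> fish S]
fish fish fish fish fish S => fish fish fish fish fish fish   [S -> fish]

S => fish S => fish fish S => fish fish P => fish fish fish S => fish fish fish fish S => fish fish fish fish P => fish fish fish fish fish S => fish fish fish fish fish fish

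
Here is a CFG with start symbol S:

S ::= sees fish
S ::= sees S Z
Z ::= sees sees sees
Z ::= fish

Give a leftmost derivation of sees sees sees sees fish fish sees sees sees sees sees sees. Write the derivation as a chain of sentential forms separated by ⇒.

S ⇒ sees S Z ⇒ sees sees S Z Z ⇒ sees sees sees S Z Z Z ⇒ sees sees sees sees fish Z Z Z ⇒ sees sees sees sees fish fish Z Z ⇒ sees sees sees sees fish fish sees sees sees Z ⇒ sees sees sees sees fish fish sees sees sees sees sees sees

S ⇒ sees S Z   [S ::= sees S Z]
sees S Z ⇒ sees sees S Z Z   [S ::= sees S Z]
sees sees S Z Z ⇒ sees sees sees S Z Z Z   [S ::= sees S Z]
sees sees sees S Z Z Z ⇒ sees sees sees sees fish Z Z Z   [S ::= sees fish]
sees sees sees sees fish Z Z Z ⇒ sees sees sees sees fish fish Z Z   [Z ::= fish]
sees sees sees sees fish fish Z Z ⇒ sees sees sees sees fish fish sees sees sees Z   [Z ::= sees sees sees]
sees sees sees sees fish fish sees sees sees Z ⇒ sees sees sees sees fish fish sees sees sees sees sees sees   [Z ::= sees sees sees]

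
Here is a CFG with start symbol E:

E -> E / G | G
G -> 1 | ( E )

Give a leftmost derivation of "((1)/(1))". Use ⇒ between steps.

E ⇒ G   [E -> G]
G ⇒ (E)   [G -> ( E )]
(E) ⇒ (E/G)   [E -> E / G]
(E/G) ⇒ (G/G)   [E -> G]
(G/G) ⇒ ((E)/G)   [G -> ( E )]
((E)/G) ⇒ ((G)/G)   [E -> G]
((G)/G) ⇒ ((1)/G)   [G -> 1]
((1)/G) ⇒ ((1)/(E))   [G -> ( E )]
((1)/(E)) ⇒ ((1)/(G))   [E -> G]
((1)/(G)) ⇒ ((1)/(1))   [G -> 1]

E ⇒ G ⇒ (E) ⇒ (E/G) ⇒ (G/G) ⇒ ((E)/G) ⇒ ((G)/G) ⇒ ((1)/G) ⇒ ((1)/(E)) ⇒ ((1)/(G)) ⇒ ((1)/(1))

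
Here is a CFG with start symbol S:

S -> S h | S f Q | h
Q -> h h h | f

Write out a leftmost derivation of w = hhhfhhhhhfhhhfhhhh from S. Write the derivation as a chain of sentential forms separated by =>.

S => Sh   [S -> S h]
Sh => SfQh   [S -> S f Q]
SfQh => SfQfQh   [S -> S f Q]
SfQfQh => ShfQfQh   [S -> S h]
ShfQfQh => ShhfQfQh   [S -> S h]
ShhfQfQh => SfQhhfQfQh   [S -> S f Q]
SfQhhfQfQh => ShfQhhfQfQh   [S -> S h]
ShfQhhfQfQh => ShhfQhhfQfQh   [S -> S h]
ShhfQhhfQfQh => hhhfQhhfQfQh   [S -> h]
hhhfQhhfQfQh => hhhfhhhhhfQfQh   [Q -> h h h]
hhhfhhhhhfQfQh => hhhfhhhhhfhhhfQh   [Q -> h h h]
hhhfhhhhhfhhhfQh => hhhfhhhhhfhhhfhhhh   [Q -> h h h]

S=>Sh=>SfQh=>SfQfQh=>ShfQfQh=>ShhfQfQh=>SfQhhfQfQh=>ShfQhhfQfQh=>ShhfQhhfQfQh=>hhhfQhhfQfQh=>hhhfhhhhhfQfQh=>hhhfhhhhhfhhhfQh=>hhhfhhhhhfhhhfhhhh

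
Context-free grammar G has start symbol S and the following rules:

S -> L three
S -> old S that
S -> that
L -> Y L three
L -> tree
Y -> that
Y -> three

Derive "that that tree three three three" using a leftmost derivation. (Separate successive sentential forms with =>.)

S => L three   [S -> L three]
L three => Y L three three   [L -> Y L three]
Y L three three => that L three three   [Y -> that]
that L three three => that Y L three three three   [L -> Y L three]
that Y L three three three => that that L three three three   [Y -> that]
that that L three three three => that that tree three three three   [L -> tree]

S => L three => Y L three three => that L three three => that Y L three three three => that that L three three three => that that tree three three three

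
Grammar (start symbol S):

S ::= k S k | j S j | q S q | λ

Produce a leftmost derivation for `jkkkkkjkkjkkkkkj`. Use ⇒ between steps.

S ⇒ jSj   [S ::= j S j]
jSj ⇒ jkSkj   [S ::= k S k]
jkSkj ⇒ jkkSkkj   [S ::= k S k]
jkkSkkj ⇒ jkkkSkkkj   [S ::= k S k]
jkkkSkkkj ⇒ jkkkkSkkkkj   [S ::= k S k]
jkkkkSkkkkj ⇒ jkkkkkSkkkkkj   [S ::= k S k]
jkkkkkSkkkkkj ⇒ jkkkkkjSjkkkkkj   [S ::= j S j]
jkkkkkjSjkkkkkj ⇒ jkkkkkjkSkjkkkkkj   [S ::= k S k]
jkkkkkjkSkjkkkkkj ⇒ jkkkkkjkkjkkkkkj   [S ::= λ]

S⇒jSj⇒jkSkj⇒jkkSkkj⇒jkkkSkkkj⇒jkkkkSkkkkj⇒jkkkkkSkkkkkj⇒jkkkkkjSjkkkkkj⇒jkkkkkjkSkjkkkkkj⇒jkkkkkjkkjkkkkkj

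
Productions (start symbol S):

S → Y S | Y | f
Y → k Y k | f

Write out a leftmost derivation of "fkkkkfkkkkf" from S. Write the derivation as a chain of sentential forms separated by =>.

S => YS => fS => fYS => fkYkS => fkkYkkS => fkkkYkkkS => fkkkkYkkkkS => fkkkkfkkkkS => fkkkkfkkkkf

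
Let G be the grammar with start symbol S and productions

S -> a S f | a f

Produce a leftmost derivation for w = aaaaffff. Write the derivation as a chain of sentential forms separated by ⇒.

S ⇒ aSf ⇒ aaSff ⇒ aaaSfff ⇒ aaaaffff

S ⇒ aSf   [S -> a S f]
aSf ⇒ aaSff   [S -> a S f]
aaSff ⇒ aaaSfff   [S -> a S f]
aaaSfff ⇒ aaaaffff   [S -> a f]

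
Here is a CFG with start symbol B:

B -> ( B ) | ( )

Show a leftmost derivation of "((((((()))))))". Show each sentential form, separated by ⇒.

B ⇒ (B) ⇒ ((B)) ⇒ (((B))) ⇒ ((((B)))) ⇒ (((((B))))) ⇒ ((((((B)))))) ⇒ ((((((()))))))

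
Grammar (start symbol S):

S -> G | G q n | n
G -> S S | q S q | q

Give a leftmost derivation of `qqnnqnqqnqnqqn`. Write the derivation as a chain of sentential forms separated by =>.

S => G   [S -> G]
G => SS   [G -> S S]
SS => GqnS   [S -> G q n]
GqnS => SSqnS   [G -> S S]
SSqnS => GqnSqnS   [S -> G q n]
GqnSqnS => SSqnSqnS   [G -> S S]
SSqnSqnS => GqnSqnSqnS   [S -> G q n]
GqnSqnSqnS => qqnSqnSqnS   [G -> q]
qqnSqnSqnS => qqnnqnSqnS   [S -> n]
qqnnqnSqnS => qqnnqnGqnS   [S -> G]
qqnnqnGqnS => qqnnqnqqnS   [G -> q]
qqnnqnqqnS => qqnnqnqqnGqn   [S -> G q n]
qqnnqnqqnGqn => qqnnqnqqnqSqqn   [G -> q S q]
qqnnqnqqnqSqqn => qqnnqnqqnqnqqn   [S -> n]

S => G => SS => GqnS => SSqnS => GqnSqnS => SSqnSqnS => GqnSqnSqnS => qqnSqnSqnS => qqnnqnSqnS => qqnnqnGqnS => qqnnqnqqnS => qqnnqnqqnGqn => qqnnqnqqnqSqqn => qqnnqnqqnqnqqn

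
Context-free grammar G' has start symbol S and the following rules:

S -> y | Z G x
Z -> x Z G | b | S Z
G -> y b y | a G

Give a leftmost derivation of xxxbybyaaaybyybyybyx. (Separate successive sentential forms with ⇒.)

S ⇒ ZGx   [S -> Z G x]
ZGx ⇒ xZGGx   [Z -> x Z G]
xZGGx ⇒ xxZGGGx   [Z -> x Z G]
xxZGGGx ⇒ xxxZGGGGx   [Z -> x Z G]
xxxZGGGGx ⇒ xxxbGGGGx   [Z -> b]
xxxbGGGGx ⇒ xxxbybyGGGx   [G -> y b y]
xxxbybyGGGx ⇒ xxxbybyaGGGx   [G -> a G]
xxxbybyaGGGx ⇒ xxxbybyaaGGGx   [G -> a G]
xxxbybyaaGGGx ⇒ xxxbybyaaaGGGx   [G -> a G]
xxxbybyaaaGGGx ⇒ xxxbybyaaaybyGGx   [G -> y b y]
xxxbybyaaaybyGGx ⇒ xxxbybyaaaybyybyGx   [G -> y b y]
xxxbybyaaaybyybyGx ⇒ xxxbybyaaaybyybyybyx   [G -> y b y]

S ⇒ ZGx ⇒ xZGGx ⇒ xxZGGGx ⇒ xxxZGGGGx ⇒ xxxbGGGGx ⇒ xxxbybyGGGx ⇒ xxxbybyaGGGx ⇒ xxxbybyaaGGGx ⇒ xxxbybyaaaGGGx ⇒ xxxbybyaaaybyGGx ⇒ xxxbybyaaaybyybyGx ⇒ xxxbybyaaaybyybyybyx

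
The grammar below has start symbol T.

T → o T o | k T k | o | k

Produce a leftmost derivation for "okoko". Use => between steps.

T => oTo => okTko => okoko

T => oTo   [T → o T o]
oTo => okTko   [T → k T k]
okTko => okoko   [T → o]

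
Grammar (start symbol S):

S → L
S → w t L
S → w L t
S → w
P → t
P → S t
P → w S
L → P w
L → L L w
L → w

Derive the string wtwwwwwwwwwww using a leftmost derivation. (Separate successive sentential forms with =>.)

S=>wtL=>wtLLw=>wtLLwLw=>wtwLwLw=>wtwLLwwLw=>wtwwLwwLw=>wtwwLLwwwLw=>wtwwPwLwwwLw=>wtwwwSwLwwwLw=>wtwwwwwLwwwLw=>wtwwwwwwwwwLw=>wtwwwwwwwwwww

S => wtL   [S → w t L]
wtL => wtLLw   [L → L L w]
wtLLw => wtLLwLw   [L → L L w]
wtLLwLw => wtwLwLw   [L → w]
wtwLwLw => wtwLLwwLw   [L → L L w]
wtwLLwwLw => wtwwLwwLw   [L → w]
wtwwLwwLw => wtwwLLwwwLw   [L → L L w]
wtwwLLwwwLw => wtwwPwLwwwLw   [L → P w]
wtwwPwLwwwLw => wtwwwSwLwwwLw   [P → w S]
wtwwwSwLwwwLw => wtwwwwwLwwwLw   [S → w]
wtwwwwwLwwwLw => wtwwwwwwwwwLw   [L → w]
wtwwwwwwwwwLw => wtwwwwwwwwwww   [L → w]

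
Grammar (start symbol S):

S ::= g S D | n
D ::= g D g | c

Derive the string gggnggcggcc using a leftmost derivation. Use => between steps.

S => gSD   [S ::= g S D]
gSD => ggSDD   [S ::= g S D]
ggSDD => gggSDDD   [S ::= g S D]
gggSDDD => gggnDDD   [S ::= n]
gggnDDD => gggngDgDD   [D ::= g D g]
gggngDgDD => gggnggDggDD   [D ::= g D g]
gggnggDggDD => gggnggcggDD   [D ::= c]
gggnggcggDD => gggnggcggcD   [D ::= c]
gggnggcggcD => gggnggcggcc   [D ::= c]

S=>gSD=>ggSDD=>gggSDDD=>gggnDDD=>gggngDgDD=>gggnggDggDD=>gggnggcggDD=>gggnggcggcD=>gggnggcggcc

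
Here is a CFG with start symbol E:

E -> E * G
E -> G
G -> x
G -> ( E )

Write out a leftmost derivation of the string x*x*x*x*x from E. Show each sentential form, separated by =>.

E => E*G   [E -> E * G]
E*G => E*G*G   [E -> E * G]
E*G*G => E*G*G*G   [E -> E * G]
E*G*G*G => E*G*G*G*G   [E -> E * G]
E*G*G*G*G => G*G*G*G*G   [E -> G]
G*G*G*G*G => x*G*G*G*G   [G -> x]
x*G*G*G*G => x*x*G*G*G   [G -> x]
x*x*G*G*G => x*x*x*G*G   [G -> x]
x*x*x*G*G => x*x*x*x*G   [G -> x]
x*x*x*x*G => x*x*x*x*x   [G -> x]

E => E*G => E*G*G => E*G*G*G => E*G*G*G*G => G*G*G*G*G => x*G*G*G*G => x*x*G*G*G => x*x*x*G*G => x*x*x*x*G => x*x*x*x*x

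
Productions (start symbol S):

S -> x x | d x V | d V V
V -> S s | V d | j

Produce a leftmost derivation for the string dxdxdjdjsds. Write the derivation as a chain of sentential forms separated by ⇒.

S ⇒ dxV ⇒ dxSs ⇒ dxdxVs ⇒ dxdxVds ⇒ dxdxSsds ⇒ dxdxdVVsds ⇒ dxdxdVdVsds ⇒ dxdxdjdVsds ⇒ dxdxdjdjsds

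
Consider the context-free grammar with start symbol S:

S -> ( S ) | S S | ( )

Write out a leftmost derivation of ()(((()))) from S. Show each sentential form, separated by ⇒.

S ⇒ SS   [S -> S S]
SS ⇒ ()S   [S -> ( )]
()S ⇒ ()(S)   [S -> ( S )]
()(S) ⇒ ()((S))   [S -> ( S )]
()((S)) ⇒ ()(((S)))   [S -> ( S )]
()(((S))) ⇒ ()(((())))   [S -> ( )]

S ⇒ SS ⇒ ()S ⇒ ()(S) ⇒ ()((S)) ⇒ ()(((S))) ⇒ ()(((())))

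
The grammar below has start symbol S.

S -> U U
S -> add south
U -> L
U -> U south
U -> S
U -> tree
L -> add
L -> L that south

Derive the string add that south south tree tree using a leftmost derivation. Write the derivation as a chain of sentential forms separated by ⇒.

S ⇒ U U   [S -> U U]
U U ⇒ U south U   [U -> U south]
U south U ⇒ L south U   [U -> L]
L south U ⇒ L that south south U   [L -> L that south]
L that south south U ⇒ add that south south U   [L -> add]
add that south south U ⇒ add that south south S   [U -> S]
add that south south S ⇒ add that south south U U   [S -> U U]
add that south south U U ⇒ add that south south tree U   [U -> tree]
add that south south tree U ⇒ add that south south tree tree   [U -> tree]

S ⇒ U U ⇒ U south U ⇒ L south U ⇒ L that south south U ⇒ add that south south U ⇒ add that south south S ⇒ add that south south U U ⇒ add that south south tree U ⇒ add that south south tree tree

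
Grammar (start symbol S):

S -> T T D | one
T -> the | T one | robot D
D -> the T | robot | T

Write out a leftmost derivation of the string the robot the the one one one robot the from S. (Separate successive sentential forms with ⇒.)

S ⇒ T T D ⇒ the T D ⇒ the T one D ⇒ the T one one D ⇒ the robot D one one D ⇒ the robot the T one one D ⇒ the robot the T one one one D ⇒ the robot the the one one one D ⇒ the robot the the one one one T ⇒ the robot the the one one one robot D ⇒ the robot the the one one one robot T ⇒ the robot the the one one one robot the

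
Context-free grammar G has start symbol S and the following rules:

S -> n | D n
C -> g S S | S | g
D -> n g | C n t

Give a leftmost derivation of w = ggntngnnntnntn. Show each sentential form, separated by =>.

S => Dn   [S -> D n]
Dn => Cntn   [D -> C n t]
Cntn => gSSntn   [C -> g S S]
gSSntn => gDnSntn   [S -> D n]
gDnSntn => gCntnSntn   [D -> C n t]
gCntnSntn => ggntnSntn   [C -> g]
ggntnSntn => ggntnDnntn   [S -> D n]
ggntnDnntn => ggntnCntnntn   [D -> C n t]
ggntnCntnntn => ggntngSSntnntn   [C -> g S S]
ggntngSSntnntn => ggntngnSntnntn   [S -> n]
ggntngnSntnntn => ggntngnnntnntn   [S -> n]

S => Dn => Cntn => gSSntn => gDnSntn => gCntnSntn => ggntnSntn => ggntnDnntn => ggntnCntnntn => ggntngSSntnntn => ggntngnSntnntn => ggntngnnntnntn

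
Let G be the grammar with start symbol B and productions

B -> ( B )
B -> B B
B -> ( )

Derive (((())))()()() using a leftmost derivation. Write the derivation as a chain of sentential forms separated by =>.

B => BB => (B)B => ((B))B => (((B)))B => (((())))B => (((())))BB => (((())))BBB => (((())))()BB => (((())))()()B => (((())))()()()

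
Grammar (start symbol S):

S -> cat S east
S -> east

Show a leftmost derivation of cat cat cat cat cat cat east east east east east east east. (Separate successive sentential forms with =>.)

S => cat S east => cat cat S east east => cat cat cat S east east east => cat cat cat cat S east east east east => cat cat cat cat cat S east east east east east => cat cat cat cat cat cat S east east east east east east => cat cat cat cat cat cat east east east east east east east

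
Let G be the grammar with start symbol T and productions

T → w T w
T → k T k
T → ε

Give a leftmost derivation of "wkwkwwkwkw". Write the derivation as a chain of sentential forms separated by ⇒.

T ⇒ wTw ⇒ wkTkw ⇒ wkwTwkw ⇒ wkwkTkwkw ⇒ wkwkwTwkwkw ⇒ wkwkwwkwkw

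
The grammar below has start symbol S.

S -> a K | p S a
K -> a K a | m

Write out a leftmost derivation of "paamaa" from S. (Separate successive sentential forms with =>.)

S => pSa   [S -> p S a]
pSa => paKa   [S -> a K]
paKa => paaKaa   [K -> a K a]
paaKaa => paamaa   [K -> m]

S => pSa => paKa => paaKaa => paamaa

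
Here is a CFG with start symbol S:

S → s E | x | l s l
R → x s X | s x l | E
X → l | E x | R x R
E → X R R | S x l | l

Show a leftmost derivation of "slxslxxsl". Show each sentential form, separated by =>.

S => sE   [S → s E]
sE => sXRR   [E → X R R]
sXRR => slRR   [X → l]
slRR => slxsXR   [R → x s X]
slxsXR => slxsExR   [X → E x]
slxsExR => slxslxR   [E → l]
slxslxR => slxslxxsX   [R → x s X]
slxslxxsX => slxslxxsl   [X → l]

S => sE => sXRR => slRR => slxsXR => slxsExR => slxslxR => slxslxxsX => slxslxxsl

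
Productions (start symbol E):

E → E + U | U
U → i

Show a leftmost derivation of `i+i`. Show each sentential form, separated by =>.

E => E+U => U+U => i+U => i+i

E => E+U   [E → E + U]
E+U => U+U   [E → U]
U+U => i+U   [U → i]
i+U => i+i   [U → i]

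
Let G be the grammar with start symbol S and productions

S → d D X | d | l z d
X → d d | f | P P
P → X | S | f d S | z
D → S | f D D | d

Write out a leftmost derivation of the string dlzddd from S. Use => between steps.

S => dDX => dSX => dlzdX => dlzddd

S => dDX   [S → d D X]
dDX => dSX   [D → S]
dSX => dlzdX   [S → l z d]
dlzdX => dlzddd   [X → d d]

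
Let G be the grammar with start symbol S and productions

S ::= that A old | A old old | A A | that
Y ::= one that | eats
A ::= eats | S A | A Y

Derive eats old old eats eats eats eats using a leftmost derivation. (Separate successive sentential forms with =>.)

S => A A => S A A => A A A A => S A A A A => A old old A A A A => eats old old A A A A => eats old old eats A A A => eats old old eats eats A A => eats old old eats eats eats A => eats old old eats eats eats eats

S => A A   [S ::= A A]
A A => S A A   [A ::= S A]
S A A => A A A A   [S ::= A A]
A A A A => S A A A A   [A ::= S A]
S A A A A => A old old A A A A   [S ::= A old old]
A old old A A A A => eats old old A A A A   [A ::= eats]
eats old old A A A A => eats old old eats A A A   [A ::= eats]
eats old old eats A A A => eats old old eats eats A A   [A ::= eats]
eats old old eats eats A A => eats old old eats eats eats A   [A ::= eats]
eats old old eats eats eats A => eats old old eats eats eats eats   [A ::= eats]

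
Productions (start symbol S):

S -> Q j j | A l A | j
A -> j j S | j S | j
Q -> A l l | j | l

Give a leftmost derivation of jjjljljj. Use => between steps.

S => AlA   [S -> A l A]
AlA => jjSlA   [A -> j j S]
jjSlA => jjjlA   [S -> j]
jjjlA => jjjljS   [A -> j S]
jjjljS => jjjljQjj   [S -> Q j j]
jjjljQjj => jjjljljj   [Q -> l]

S => AlA => jjSlA => jjjlA => jjjljS => jjjljQjj => jjjljljj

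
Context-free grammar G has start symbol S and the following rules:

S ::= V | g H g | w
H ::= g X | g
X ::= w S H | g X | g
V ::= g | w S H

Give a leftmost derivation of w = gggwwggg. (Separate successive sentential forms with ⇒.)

S⇒gHg⇒ggXg⇒gggXg⇒gggwSHg⇒gggwwHg⇒gggwwgXg⇒gggwwggg

S ⇒ gHg   [S ::= g H g]
gHg ⇒ ggXg   [H ::= g X]
ggXg ⇒ gggXg   [X ::= g X]
gggXg ⇒ gggwSHg   [X ::= w S H]
gggwSHg ⇒ gggwwHg   [S ::= w]
gggwwHg ⇒ gggwwgXg   [H ::= g X]
gggwwgXg ⇒ gggwwggg   [X ::= g]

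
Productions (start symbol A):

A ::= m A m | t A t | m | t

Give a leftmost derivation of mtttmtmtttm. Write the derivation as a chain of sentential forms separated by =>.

A=>mAm=>mtAtm=>mttAttm=>mtttAtttm=>mtttmAmtttm=>mtttmtmtttm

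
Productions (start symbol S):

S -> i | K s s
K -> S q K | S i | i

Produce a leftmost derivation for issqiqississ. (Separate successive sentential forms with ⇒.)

S ⇒ Kss ⇒ Siss ⇒ Kssiss ⇒ SqKssiss ⇒ KssqKssiss ⇒ issqKssiss ⇒ issqSqKssiss ⇒ issqiqKssiss ⇒ issqiqississ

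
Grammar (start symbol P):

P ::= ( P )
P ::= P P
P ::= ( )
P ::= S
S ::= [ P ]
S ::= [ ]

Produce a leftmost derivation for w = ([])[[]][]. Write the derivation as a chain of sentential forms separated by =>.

P => PP   [P ::= P P]
PP => (P)P   [P ::= ( P )]
(P)P => (S)P   [P ::= S]
(S)P => ([])P   [S ::= [ ]]
([])P => ([])PP   [P ::= P P]
([])PP => ([])SP   [P ::= S]
([])SP => ([])[P]P   [S ::= [ P ]]
([])[P]P => ([])[S]P   [P ::= S]
([])[S]P => ([])[[]]P   [S ::= [ ]]
([])[[]]P => ([])[[]]S   [P ::= S]
([])[[]]S => ([])[[]][]   [S ::= [ ]]

P => PP => (P)P => (S)P => ([])P => ([])PP => ([])SP => ([])[P]P => ([])[S]P => ([])[[]]P => ([])[[]]S => ([])[[]][]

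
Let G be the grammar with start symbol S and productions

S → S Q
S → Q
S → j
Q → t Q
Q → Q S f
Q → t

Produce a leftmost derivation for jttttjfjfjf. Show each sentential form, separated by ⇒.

S ⇒ SQ   [S → S Q]
SQ ⇒ jQ   [S → j]
jQ ⇒ jQSf   [Q → Q S f]
jQSf ⇒ jtQSf   [Q → t Q]
jtQSf ⇒ jttQSf   [Q → t Q]
jttQSf ⇒ jttQSfSf   [Q → Q S f]
jttQSfSf ⇒ jttQSfSfSf   [Q → Q S f]
jttQSfSfSf ⇒ jtttQSfSfSf   [Q → t Q]
jtttQSfSfSf ⇒ jttttSfSfSf   [Q → t]
jttttSfSfSf ⇒ jttttjfSfSf   [S → j]
jttttjfSfSf ⇒ jttttjfjfSf   [S → j]
jttttjfjfSf ⇒ jttttjfjfjf   [S → j]

S ⇒ SQ ⇒ jQ ⇒ jQSf ⇒ jtQSf ⇒ jttQSf ⇒ jttQSfSf ⇒ jttQSfSfSf ⇒ jtttQSfSfSf ⇒ jttttSfSfSf ⇒ jttttjfSfSf ⇒ jttttjfjfSf ⇒ jttttjfjfjf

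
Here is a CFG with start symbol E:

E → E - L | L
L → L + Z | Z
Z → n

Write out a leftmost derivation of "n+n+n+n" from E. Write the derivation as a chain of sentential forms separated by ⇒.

E ⇒ L ⇒ L+Z ⇒ L+Z+Z ⇒ L+Z+Z+Z ⇒ Z+Z+Z+Z ⇒ n+Z+Z+Z ⇒ n+n+Z+Z ⇒ n+n+n+Z ⇒ n+n+n+n

E ⇒ L   [E → L]
L ⇒ L+Z   [L → L + Z]
L+Z ⇒ L+Z+Z   [L → L + Z]
L+Z+Z ⇒ L+Z+Z+Z   [L → L + Z]
L+Z+Z+Z ⇒ Z+Z+Z+Z   [L → Z]
Z+Z+Z+Z ⇒ n+Z+Z+Z   [Z → n]
n+Z+Z+Z ⇒ n+n+Z+Z   [Z → n]
n+n+Z+Z ⇒ n+n+n+Z   [Z → n]
n+n+n+Z ⇒ n+n+n+n   [Z → n]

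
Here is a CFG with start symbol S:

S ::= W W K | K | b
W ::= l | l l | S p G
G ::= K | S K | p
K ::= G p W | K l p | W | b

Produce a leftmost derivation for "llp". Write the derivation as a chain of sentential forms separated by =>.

S => K   [S ::= K]
K => Klp   [K ::= K l p]
Klp => Wlp   [K ::= W]
Wlp => llp   [W ::= l]

S=>K=>Klp=>Wlp=>llp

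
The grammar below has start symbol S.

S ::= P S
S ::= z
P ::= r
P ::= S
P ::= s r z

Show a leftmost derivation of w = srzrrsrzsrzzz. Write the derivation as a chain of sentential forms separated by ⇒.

S ⇒ PS ⇒ srzS ⇒ srzPS ⇒ srzrS ⇒ srzrPS ⇒ srzrrS ⇒ srzrrPS ⇒ srzrrSS ⇒ srzrrPSS ⇒ srzrrsrzSS ⇒ srzrrsrzPSS ⇒ srzrrsrzsrzSS ⇒ srzrrsrzsrzzS ⇒ srzrrsrzsrzzz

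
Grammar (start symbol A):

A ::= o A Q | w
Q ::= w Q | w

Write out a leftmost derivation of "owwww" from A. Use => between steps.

A => oAQ   [A ::= o A Q]
oAQ => owQ   [A ::= w]
owQ => owwQ   [Q ::= w Q]
owwQ => owwwQ   [Q ::= w Q]
owwwQ => owwww   [Q ::= w]

A=>oAQ=>owQ=>owwQ=>owwwQ=>owwww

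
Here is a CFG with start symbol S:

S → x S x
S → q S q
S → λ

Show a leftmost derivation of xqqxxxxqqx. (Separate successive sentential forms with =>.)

S => xSx => xqSqx => xqqSqqx => xqqxSxqqx => xqqxxSxxqqx => xqqxxxxqqx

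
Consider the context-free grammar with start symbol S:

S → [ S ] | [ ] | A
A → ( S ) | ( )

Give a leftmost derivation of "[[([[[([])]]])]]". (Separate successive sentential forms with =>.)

S => [S] => [[S]] => [[A]] => [[(S)]] => [[([S])]] => [[([[S]])]] => [[([[[S]]])]] => [[([[[A]]])]] => [[([[[(S)]]])]] => [[([[[([])]]])]]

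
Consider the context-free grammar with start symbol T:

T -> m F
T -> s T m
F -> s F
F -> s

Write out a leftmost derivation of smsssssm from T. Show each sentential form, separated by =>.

T => sTm => smFm => smsFm => smssFm => smsssFm => smssssFm => smsssssm

T => sTm   [T -> s T m]
sTm => smFm   [T -> m F]
smFm => smsFm   [F -> s F]
smsFm => smssFm   [F -> s F]
smssFm => smsssFm   [F -> s F]
smsssFm => smssssFm   [F -> s F]
smssssFm => smsssssm   [F -> s]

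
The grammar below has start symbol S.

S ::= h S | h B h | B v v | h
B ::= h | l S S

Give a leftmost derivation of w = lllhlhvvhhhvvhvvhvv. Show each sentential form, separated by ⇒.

S ⇒ Bvv ⇒ lSSvv ⇒ lBvvSvv ⇒ llSSvvSvv ⇒ llBvvSvvSvv ⇒ lllSSvvSvvSvv ⇒ lllhBhSvvSvvSvv ⇒ lllhlSShSvvSvvSvv ⇒ lllhlBvvShSvvSvvSvv ⇒ lllhlhvvShSvvSvvSvv ⇒ lllhlhvvhhSvvSvvSvv ⇒ lllhlhvvhhhvvSvvSvv ⇒ lllhlhvvhhhvvhvvSvv ⇒ lllhlhvvhhhvvhvvhvv

S ⇒ Bvv   [S ::= B v v]
Bvv ⇒ lSSvv   [B ::= l S S]
lSSvv ⇒ lBvvSvv   [S ::= B v v]
lBvvSvv ⇒ llSSvvSvv   [B ::= l S S]
llSSvvSvv ⇒ llBvvSvvSvv   [S ::= B v v]
llBvvSvvSvv ⇒ lllSSvvSvvSvv   [B ::= l S S]
lllSSvvSvvSvv ⇒ lllhBhSvvSvvSvv   [S ::= h B h]
lllhBhSvvSvvSvv ⇒ lllhlSShSvvSvvSvv   [B ::= l S S]
lllhlSShSvvSvvSvv ⇒ lllhlBvvShSvvSvvSvv   [S ::= B v v]
lllhlBvvShSvvSvvSvv ⇒ lllhlhvvShSvvSvvSvv   [B ::= h]
lllhlhvvShSvvSvvSvv ⇒ lllhlhvvhhSvvSvvSvv   [S ::= h]
lllhlhvvhhSvvSvvSvv ⇒ lllhlhvvhhhvvSvvSvv   [S ::= h]
lllhlhvvhhhvvSvvSvv ⇒ lllhlhvvhhhvvhvvSvv   [S ::= h]
lllhlhvvhhhvvhvvSvv ⇒ lllhlhvvhhhvvhvvhvv   [S ::= h]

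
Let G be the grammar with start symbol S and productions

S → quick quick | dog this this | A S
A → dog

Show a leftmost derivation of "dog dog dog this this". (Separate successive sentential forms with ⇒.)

S ⇒ A S ⇒ dog S ⇒ dog A S ⇒ dog dog S ⇒ dog dog dog this this

S ⇒ A S   [S → A S]
A S ⇒ dog S   [A → dog]
dog S ⇒ dog A S   [S → A S]
dog A S ⇒ dog dog S   [A → dog]
dog dog S ⇒ dog dog dog this this   [S → dog this this]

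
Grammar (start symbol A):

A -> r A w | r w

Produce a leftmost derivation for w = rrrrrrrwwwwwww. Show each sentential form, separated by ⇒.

A ⇒ rAw   [A -> r A w]
rAw ⇒ rrAww   [A -> r A w]
rrAww ⇒ rrrAwww   [A -> r A w]
rrrAwww ⇒ rrrrAwwww   [A -> r A w]
rrrrAwwww ⇒ rrrrrAwwwww   [A -> r A w]
rrrrrAwwwww ⇒ rrrrrrAwwwwww   [A -> r A w]
rrrrrrAwwwwww ⇒ rrrrrrrwwwwwww   [A -> r w]

A ⇒ rAw ⇒ rrAww ⇒ rrrAwww ⇒ rrrrAwwww ⇒ rrrrrAwwwww ⇒ rrrrrrAwwwwww ⇒ rrrrrrrwwwwwww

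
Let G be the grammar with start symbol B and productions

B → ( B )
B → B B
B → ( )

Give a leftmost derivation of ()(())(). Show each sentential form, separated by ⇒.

B ⇒ BB ⇒ BBB ⇒ ()BB ⇒ ()(B)B ⇒ ()(())B ⇒ ()(())()

B ⇒ BB   [B → B B]
BB ⇒ BBB   [B → B B]
BBB ⇒ ()BB   [B → ( )]
()BB ⇒ ()(B)B   [B → ( B )]
()(B)B ⇒ ()(())B   [B → ( )]
()(())B ⇒ ()(())()   [B → ( )]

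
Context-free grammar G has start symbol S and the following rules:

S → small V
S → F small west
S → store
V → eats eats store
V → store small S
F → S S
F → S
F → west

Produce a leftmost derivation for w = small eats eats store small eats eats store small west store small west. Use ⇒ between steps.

S ⇒ F small west ⇒ S S small west ⇒ F small west S small west ⇒ S S small west S small west ⇒ small V S small west S small west ⇒ small eats eats store S small west S small west ⇒ small eats eats store small V small west S small west ⇒ small eats eats store small eats eats store small west S small west ⇒ small eats eats store small eats eats store small west store small west

S ⇒ F small west   [S → F small west]
F small west ⇒ S S small west   [F → S S]
S S small west ⇒ F small west S small west   [S → F small west]
F small west S small west ⇒ S S small west S small west   [F → S S]
S S small west S small west ⇒ small V S small west S small west   [S → small V]
small V S small west S small west ⇒ small eats eats store S small west S small west   [V → eats eats store]
small eats eats store S small west S small west ⇒ small eats eats store small V small west S small west   [S → small V]
small eats eats store small V small west S small west ⇒ small eats eats store small eats eats store small west S small west   [V → eats eats store]
small eats eats store small eats eats store small west S small west ⇒ small eats eats store small eats eats store small west store small west   [S → store]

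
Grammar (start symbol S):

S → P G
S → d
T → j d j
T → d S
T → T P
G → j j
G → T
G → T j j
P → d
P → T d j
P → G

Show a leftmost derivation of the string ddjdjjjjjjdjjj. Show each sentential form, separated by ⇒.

S ⇒ PG ⇒ GG ⇒ TjjG ⇒ dSjjG ⇒ dPGjjG ⇒ ddGjjG ⇒ ddTjjjjG ⇒ ddjdjjjjjG ⇒ ddjdjjjjjTjj ⇒ ddjdjjjjjjdjjj

S ⇒ PG   [S → P G]
PG ⇒ GG   [P → G]
GG ⇒ TjjG   [G → T j j]
TjjG ⇒ dSjjG   [T → d S]
dSjjG ⇒ dPGjjG   [S → P G]
dPGjjG ⇒ ddGjjG   [P → d]
ddGjjG ⇒ ddTjjjjG   [G → T j j]
ddTjjjjG ⇒ ddjdjjjjjG   [T → j d j]
ddjdjjjjjG ⇒ ddjdjjjjjTjj   [G → T j j]
ddjdjjjjjTjj ⇒ ddjdjjjjjjdjjj   [T → j d j]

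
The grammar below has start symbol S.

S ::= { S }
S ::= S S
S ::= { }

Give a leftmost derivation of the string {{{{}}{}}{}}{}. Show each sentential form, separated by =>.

S => SS   [S ::= S S]
SS => {S}S   [S ::= { S }]
{S}S => {SS}S   [S ::= S S]
{SS}S => {{S}S}S   [S ::= { S }]
{{S}S}S => {{SS}S}S   [S ::= S S]
{{SS}S}S => {{{S}S}S}S   [S ::= { S }]
{{{S}S}S}S => {{{{}}S}S}S   [S ::= { }]
{{{{}}S}S}S => {{{{}}{}}S}S   [S ::= { }]
{{{{}}{}}S}S => {{{{}}{}}{}}S   [S ::= { }]
{{{{}}{}}{}}S => {{{{}}{}}{}}{}   [S ::= { }]

S => SS => {S}S => {SS}S => {{S}S}S => {{SS}S}S => {{{S}S}S}S => {{{{}}S}S}S => {{{{}}{}}S}S => {{{{}}{}}{}}S => {{{{}}{}}{}}{}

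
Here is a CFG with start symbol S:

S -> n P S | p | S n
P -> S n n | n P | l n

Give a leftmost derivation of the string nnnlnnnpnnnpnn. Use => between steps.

S => Sn => nPSn => nnPSn => nnnPSn => nnnlnSn => nnnlnnPSn => nnnlnnnPSn => nnnlnnnSnnSn => nnnlnnnSnnnSn => nnnlnnnpnnnSn => nnnlnnnpnnnSnn => nnnlnnnpnnnpnn

S => Sn   [S -> S n]
Sn => nPSn   [S -> n P S]
nPSn => nnPSn   [P -> n P]
nnPSn => nnnPSn   [P -> n P]
nnnPSn => nnnlnSn   [P -> l n]
nnnlnSn => nnnlnnPSn   [S -> n P S]
nnnlnnPSn => nnnlnnnPSn   [P -> n P]
nnnlnnnPSn => nnnlnnnSnnSn   [P -> S n n]
nnnlnnnSnnSn => nnnlnnnSnnnSn   [S -> S n]
nnnlnnnSnnnSn => nnnlnnnpnnnSn   [S -> p]
nnnlnnnpnnnSn => nnnlnnnpnnnSnn   [S -> S n]
nnnlnnnpnnnSnn => nnnlnnnpnnnpnn   [S -> p]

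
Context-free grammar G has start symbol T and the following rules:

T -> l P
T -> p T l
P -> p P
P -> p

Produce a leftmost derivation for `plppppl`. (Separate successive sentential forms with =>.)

T => pTl => plPl => plpPl => plppPl => plpppPl => plppppl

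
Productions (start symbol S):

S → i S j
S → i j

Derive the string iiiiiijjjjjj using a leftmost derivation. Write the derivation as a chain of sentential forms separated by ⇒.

S ⇒ iSj ⇒ iiSjj ⇒ iiiSjjj ⇒ iiiiSjjjj ⇒ iiiiiSjjjjj ⇒ iiiiiijjjjjj

S ⇒ iSj   [S → i S j]
iSj ⇒ iiSjj   [S → i S j]
iiSjj ⇒ iiiSjjj   [S → i S j]
iiiSjjj ⇒ iiiiSjjjj   [S → i S j]
iiiiSjjjj ⇒ iiiiiSjjjjj   [S → i S j]
iiiiiSjjjjj ⇒ iiiiiijjjjjj   [S → i j]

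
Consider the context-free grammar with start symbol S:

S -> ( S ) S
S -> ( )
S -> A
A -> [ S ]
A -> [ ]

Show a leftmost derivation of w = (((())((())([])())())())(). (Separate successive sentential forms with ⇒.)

S ⇒ (S)S   [S -> ( S ) S]
(S)S ⇒ ((S)S)S   [S -> ( S ) S]
((S)S)S ⇒ (((S)S)S)S   [S -> ( S ) S]
(((S)S)S)S ⇒ (((())S)S)S   [S -> ( )]
(((())S)S)S ⇒ (((())(S)S)S)S   [S -> ( S ) S]
(((())(S)S)S)S ⇒ (((())((S)S)S)S)S   [S -> ( S ) S]
(((())((S)S)S)S)S ⇒ (((())((())S)S)S)S   [S -> ( )]
(((())((())S)S)S)S ⇒ (((())((())(S)S)S)S)S   [S -> ( S ) S]
(((())((())(S)S)S)S)S ⇒ (((())((())(A)S)S)S)S   [S -> A]
(((())((())(A)S)S)S)S ⇒ (((())((())([])S)S)S)S   [A -> [ ]]
(((())((())([])S)S)S)S ⇒ (((())((())([])())S)S)S   [S -> ( )]
(((())((())([])())S)S)S ⇒ (((())((())([])())())S)S   [S -> ( )]
(((())((())([])())())S)S ⇒ (((())((())([])())())())S   [S -> ( )]
(((())((())([])())())())S ⇒ (((())((())([])())())())()   [S -> ( )]

S ⇒ (S)S ⇒ ((S)S)S ⇒ (((S)S)S)S ⇒ (((())S)S)S ⇒ (((())(S)S)S)S ⇒ (((())((S)S)S)S)S ⇒ (((())((())S)S)S)S ⇒ (((())((())(S)S)S)S)S ⇒ (((())((())(A)S)S)S)S ⇒ (((())((())([])S)S)S)S ⇒ (((())((())([])())S)S)S ⇒ (((())((())([])())())S)S ⇒ (((())((())([])())())())S ⇒ (((())((())([])())())())()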